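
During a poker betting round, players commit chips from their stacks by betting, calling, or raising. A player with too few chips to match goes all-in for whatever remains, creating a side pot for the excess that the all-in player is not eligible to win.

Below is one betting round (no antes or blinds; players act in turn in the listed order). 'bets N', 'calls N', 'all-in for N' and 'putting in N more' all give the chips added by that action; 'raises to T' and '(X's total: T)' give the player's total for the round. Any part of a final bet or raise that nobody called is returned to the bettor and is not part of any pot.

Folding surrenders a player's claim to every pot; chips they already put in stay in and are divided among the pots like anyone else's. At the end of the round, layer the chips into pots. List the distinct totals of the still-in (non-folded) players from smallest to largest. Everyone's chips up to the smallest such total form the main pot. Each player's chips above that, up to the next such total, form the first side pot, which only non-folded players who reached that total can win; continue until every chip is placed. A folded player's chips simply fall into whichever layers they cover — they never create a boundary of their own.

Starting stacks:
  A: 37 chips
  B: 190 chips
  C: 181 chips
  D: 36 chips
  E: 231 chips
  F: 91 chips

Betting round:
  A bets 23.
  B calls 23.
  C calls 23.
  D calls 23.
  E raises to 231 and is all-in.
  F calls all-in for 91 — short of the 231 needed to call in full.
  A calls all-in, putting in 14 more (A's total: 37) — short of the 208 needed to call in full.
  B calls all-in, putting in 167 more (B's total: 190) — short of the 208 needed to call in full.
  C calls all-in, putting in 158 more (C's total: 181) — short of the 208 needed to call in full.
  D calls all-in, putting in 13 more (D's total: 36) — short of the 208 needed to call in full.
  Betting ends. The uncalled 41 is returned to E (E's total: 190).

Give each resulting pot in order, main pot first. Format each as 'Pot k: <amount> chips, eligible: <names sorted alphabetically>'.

Pot 1: 216 chips, eligible: A, B, C, D, E, F
Pot 2: 5 chips, eligible: A, B, C, E, F
Pot 3: 216 chips, eligible: B, C, E, F
Pot 4: 270 chips, eligible: B, C, E
Pot 5: 18 chips, eligible: B, E

Derivation:
Contributions (after 41 returned to E): A=37, B=190, C=181, D=36, E=190, F=91
Pot levels (distinct totals of non-folded players): 36, 37, 91, 181, 190
Layer 1-36: 36 each from A, B, C, D, E, F = 36*6 = 216 chips; eligible A, B, C, D, E, F
Layer 37-37: 1 each from A, B, C, E, F = 1*5 = 5 chips; eligible A, B, C, E, F
Layer 38-91: 54 each from B, C, E, F = 54*4 = 216 chips; eligible B, C, E, F
Layer 92-181: 90 each from B, C, E = 90*3 = 270 chips; eligible B, C, E
Layer 182-190: 9 each from B, E = 9*2 = 18 chips; eligible B, E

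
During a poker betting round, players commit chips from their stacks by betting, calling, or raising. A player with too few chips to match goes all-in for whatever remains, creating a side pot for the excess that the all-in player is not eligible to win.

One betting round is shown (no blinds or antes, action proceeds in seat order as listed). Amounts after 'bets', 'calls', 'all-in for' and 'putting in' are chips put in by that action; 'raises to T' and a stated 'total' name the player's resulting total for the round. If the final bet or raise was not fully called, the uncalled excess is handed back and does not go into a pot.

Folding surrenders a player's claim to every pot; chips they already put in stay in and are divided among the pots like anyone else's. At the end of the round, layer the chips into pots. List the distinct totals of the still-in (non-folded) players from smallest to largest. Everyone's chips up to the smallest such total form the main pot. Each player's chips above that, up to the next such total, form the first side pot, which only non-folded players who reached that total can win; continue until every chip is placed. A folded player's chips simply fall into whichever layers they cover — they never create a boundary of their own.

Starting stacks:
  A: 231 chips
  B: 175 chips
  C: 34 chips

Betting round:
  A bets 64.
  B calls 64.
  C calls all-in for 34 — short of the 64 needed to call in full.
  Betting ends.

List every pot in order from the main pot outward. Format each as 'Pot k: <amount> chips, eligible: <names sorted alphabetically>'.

Pot 1: 102 chips, eligible: A, B, C
Pot 2: 60 chips, eligible: A, B

Derivation:
Contributions: A=64, B=64, C=34
Pot levels (distinct totals of non-folded players): 34, 64
Layer 1-34: 34 each from A, B, C = 34*3 = 102 chips; eligible A, B, C
Layer 35-64: 30 each from A, B = 30*2 = 60 chips; eligible A, B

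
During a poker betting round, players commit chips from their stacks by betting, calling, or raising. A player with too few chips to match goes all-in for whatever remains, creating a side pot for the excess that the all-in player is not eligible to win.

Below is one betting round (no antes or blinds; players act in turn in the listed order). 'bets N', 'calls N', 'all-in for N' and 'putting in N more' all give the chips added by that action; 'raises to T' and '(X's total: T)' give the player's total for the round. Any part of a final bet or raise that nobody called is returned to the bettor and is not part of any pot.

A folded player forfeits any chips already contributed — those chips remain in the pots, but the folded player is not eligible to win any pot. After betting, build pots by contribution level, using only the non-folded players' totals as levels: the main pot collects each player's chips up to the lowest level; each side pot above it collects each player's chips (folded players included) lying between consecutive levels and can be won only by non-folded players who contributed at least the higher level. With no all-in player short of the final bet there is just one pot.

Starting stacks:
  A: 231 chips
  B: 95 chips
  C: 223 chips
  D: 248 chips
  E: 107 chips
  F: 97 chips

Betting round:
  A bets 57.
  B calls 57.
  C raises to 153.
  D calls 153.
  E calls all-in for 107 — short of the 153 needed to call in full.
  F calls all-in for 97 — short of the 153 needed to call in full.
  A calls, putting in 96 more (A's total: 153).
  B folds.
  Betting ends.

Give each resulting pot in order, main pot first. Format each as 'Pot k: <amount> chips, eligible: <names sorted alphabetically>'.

Contributions: A=153, B=57, C=153, D=153, E=107, F=97
Folded: B
Pot levels (distinct totals of non-folded players): 97, 107, 153
Layer 1-97: A 97 + B 57 + C 97 + D 97 + E 97 + F 97 = 542 chips; eligible A, C, D, E, F
Layer 98-107: 10 each from A, C, D, E = 10*4 = 40 chips; eligible A, C, D, E
Layer 108-153: 46 each from A, C, D = 46*3 = 138 chips; eligible A, C, D

Pot 1: 542 chips, eligible: A, C, D, E, F
Pot 2: 40 chips, eligible: A, C, D, E
Pot 3: 138 chips, eligible: A, C, D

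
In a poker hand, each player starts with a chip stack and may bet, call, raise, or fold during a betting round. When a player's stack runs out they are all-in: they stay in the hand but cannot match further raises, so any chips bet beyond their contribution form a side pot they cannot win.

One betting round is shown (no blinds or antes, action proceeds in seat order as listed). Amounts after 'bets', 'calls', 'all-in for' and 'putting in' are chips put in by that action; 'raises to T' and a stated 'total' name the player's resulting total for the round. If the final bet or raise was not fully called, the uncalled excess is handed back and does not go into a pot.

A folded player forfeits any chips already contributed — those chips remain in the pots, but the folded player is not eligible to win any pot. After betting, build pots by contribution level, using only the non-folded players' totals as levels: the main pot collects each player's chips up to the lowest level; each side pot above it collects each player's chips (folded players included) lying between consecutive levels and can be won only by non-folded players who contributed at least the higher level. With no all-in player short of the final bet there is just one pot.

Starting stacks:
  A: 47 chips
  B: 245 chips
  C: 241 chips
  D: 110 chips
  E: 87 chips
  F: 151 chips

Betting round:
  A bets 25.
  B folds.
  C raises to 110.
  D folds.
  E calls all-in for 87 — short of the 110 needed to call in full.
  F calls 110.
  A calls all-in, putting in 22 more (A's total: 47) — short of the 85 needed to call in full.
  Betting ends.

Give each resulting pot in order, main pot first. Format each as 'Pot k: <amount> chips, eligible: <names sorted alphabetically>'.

Pot 1: 188 chips, eligible: A, C, E, F
Pot 2: 120 chips, eligible: C, E, F
Pot 3: 46 chips, eligible: C, F

Derivation:
Contributions: A=47, C=110, E=87, F=110
Folded: B, D
Pot levels (distinct totals of non-folded players): 47, 87, 110
Layer 1-47: 47 each from A, C, E, F = 47*4 = 188 chips; eligible A, C, E, F
Layer 48-87: 40 each from C, E, F = 40*3 = 120 chips; eligible C, E, F
Layer 88-110: 23 each from C, F = 23*2 = 46 chips; eligible C, F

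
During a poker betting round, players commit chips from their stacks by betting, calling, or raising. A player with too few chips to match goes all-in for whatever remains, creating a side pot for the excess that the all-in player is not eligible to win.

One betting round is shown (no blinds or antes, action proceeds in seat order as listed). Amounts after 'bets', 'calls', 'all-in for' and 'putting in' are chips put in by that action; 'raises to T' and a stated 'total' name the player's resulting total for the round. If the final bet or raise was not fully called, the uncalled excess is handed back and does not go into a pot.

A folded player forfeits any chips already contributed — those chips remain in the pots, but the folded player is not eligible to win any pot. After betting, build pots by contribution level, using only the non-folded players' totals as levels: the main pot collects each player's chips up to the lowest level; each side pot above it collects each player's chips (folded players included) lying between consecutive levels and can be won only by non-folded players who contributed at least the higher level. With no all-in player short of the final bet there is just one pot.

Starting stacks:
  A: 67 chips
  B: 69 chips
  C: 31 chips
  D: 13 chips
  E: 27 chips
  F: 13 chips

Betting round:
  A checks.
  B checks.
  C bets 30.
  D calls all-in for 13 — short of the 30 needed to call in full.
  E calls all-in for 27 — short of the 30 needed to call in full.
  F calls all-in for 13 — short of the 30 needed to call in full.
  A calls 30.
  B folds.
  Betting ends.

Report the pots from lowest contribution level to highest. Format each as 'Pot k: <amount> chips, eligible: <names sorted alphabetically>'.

Contributions: A=30, C=30, D=13, E=27, F=13
Folded: B
Pot levels (distinct totals of non-folded players): 13, 27, 30
Layer 1-13: 13 each from A, C, D, E, F = 13*5 = 65 chips; eligible A, C, D, E, F
Layer 14-27: 14 each from A, C, E = 14*3 = 42 chips; eligible A, C, E
Layer 28-30: 3 each from A, C = 3*2 = 6 chips; eligible A, C

Pot 1: 65 chips, eligible: A, C, D, E, F
Pot 2: 42 chips, eligible: A, C, E
Pot 3: 6 chips, eligible: A, C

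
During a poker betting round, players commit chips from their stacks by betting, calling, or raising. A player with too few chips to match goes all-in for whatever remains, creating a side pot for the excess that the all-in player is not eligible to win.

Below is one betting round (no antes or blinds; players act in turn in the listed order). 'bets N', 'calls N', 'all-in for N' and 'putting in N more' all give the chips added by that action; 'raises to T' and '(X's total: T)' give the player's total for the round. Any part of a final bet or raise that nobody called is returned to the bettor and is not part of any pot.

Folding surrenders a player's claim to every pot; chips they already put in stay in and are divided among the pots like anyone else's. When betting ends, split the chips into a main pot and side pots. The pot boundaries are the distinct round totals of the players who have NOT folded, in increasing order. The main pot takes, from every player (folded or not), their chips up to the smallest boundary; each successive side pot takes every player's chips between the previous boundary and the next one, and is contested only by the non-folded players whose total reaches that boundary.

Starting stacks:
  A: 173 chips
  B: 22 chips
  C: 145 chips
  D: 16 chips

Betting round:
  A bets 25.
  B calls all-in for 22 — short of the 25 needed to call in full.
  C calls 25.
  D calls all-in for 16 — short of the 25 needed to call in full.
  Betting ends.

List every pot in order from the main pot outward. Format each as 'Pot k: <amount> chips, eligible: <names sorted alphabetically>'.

Pot 1: 64 chips, eligible: A, B, C, D
Pot 2: 18 chips, eligible: A, B, C
Pot 3: 6 chips, eligible: A, C

Derivation:
Contributions: A=25, B=22, C=25, D=16
Pot levels (distinct totals of non-folded players): 16, 22, 25
Layer 1-16: 16 each from A, B, C, D = 16*4 = 64 chips; eligible A, B, C, D
Layer 17-22: 6 each from A, B, C = 6*3 = 18 chips; eligible A, B, C
Layer 23-25: 3 each from A, C = 3*2 = 6 chips; eligible A, C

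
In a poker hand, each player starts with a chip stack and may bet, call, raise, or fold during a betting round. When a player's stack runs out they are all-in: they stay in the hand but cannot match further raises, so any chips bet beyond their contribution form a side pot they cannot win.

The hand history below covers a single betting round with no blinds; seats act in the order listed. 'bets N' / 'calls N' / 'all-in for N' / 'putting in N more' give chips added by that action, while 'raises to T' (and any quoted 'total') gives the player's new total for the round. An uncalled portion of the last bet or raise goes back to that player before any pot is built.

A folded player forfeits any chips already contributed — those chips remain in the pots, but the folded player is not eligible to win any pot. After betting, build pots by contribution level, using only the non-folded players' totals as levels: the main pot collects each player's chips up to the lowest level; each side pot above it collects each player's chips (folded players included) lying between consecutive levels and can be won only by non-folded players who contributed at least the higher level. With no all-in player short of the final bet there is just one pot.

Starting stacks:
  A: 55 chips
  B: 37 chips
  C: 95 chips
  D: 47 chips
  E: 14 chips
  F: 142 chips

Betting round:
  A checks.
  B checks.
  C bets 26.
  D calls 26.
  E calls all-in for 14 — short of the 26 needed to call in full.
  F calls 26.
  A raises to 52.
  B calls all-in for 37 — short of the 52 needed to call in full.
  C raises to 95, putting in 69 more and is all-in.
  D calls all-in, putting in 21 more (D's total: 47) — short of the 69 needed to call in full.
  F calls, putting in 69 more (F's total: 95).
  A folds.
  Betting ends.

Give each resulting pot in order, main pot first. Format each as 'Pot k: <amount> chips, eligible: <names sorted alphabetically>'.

Contributions: A=52, B=37, C=95, D=47, E=14, F=95
Folded: A
Pot levels (distinct totals of non-folded players): 14, 37, 47, 95
Layer 1-14: 14 each from A, B, C, D, E, F = 14*6 = 84 chips; eligible B, C, D, E, F
Layer 15-37: 23 each from A, B, C, D, F = 23*5 = 115 chips; eligible B, C, D, F
Layer 38-47: 10 each from A, C, D, F = 10*4 = 40 chips; eligible C, D, F
Layer 48-95: A 5 + C 48 + F 48 = 101 chips; eligible C, F

Pot 1: 84 chips, eligible: B, C, D, E, F
Pot 2: 115 chips, eligible: B, C, D, F
Pot 3: 40 chips, eligible: C, D, F
Pot 4: 101 chips, eligible: C, F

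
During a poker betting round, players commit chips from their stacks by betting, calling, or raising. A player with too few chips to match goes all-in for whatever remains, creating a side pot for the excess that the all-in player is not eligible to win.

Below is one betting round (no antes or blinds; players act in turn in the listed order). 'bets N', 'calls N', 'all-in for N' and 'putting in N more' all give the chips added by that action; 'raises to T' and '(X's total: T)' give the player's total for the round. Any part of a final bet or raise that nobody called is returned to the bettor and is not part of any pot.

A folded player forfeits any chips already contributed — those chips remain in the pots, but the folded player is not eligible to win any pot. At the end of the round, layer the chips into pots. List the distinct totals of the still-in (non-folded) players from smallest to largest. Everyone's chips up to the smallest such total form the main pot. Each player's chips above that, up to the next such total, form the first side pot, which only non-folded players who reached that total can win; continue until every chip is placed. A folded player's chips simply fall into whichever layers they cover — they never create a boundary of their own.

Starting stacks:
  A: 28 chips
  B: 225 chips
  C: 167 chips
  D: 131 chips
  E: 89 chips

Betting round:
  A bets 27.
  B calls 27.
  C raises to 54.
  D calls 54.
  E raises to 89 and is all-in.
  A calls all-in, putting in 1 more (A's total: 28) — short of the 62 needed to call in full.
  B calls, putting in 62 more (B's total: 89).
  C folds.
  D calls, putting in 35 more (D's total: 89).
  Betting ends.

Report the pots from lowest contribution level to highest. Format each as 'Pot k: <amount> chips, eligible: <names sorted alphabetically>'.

Pot 1: 140 chips, eligible: A, B, D, E
Pot 2: 209 chips, eligible: B, D, E

Derivation:
Contributions: A=28, B=89, C=54, D=89, E=89
Folded: C
Pot levels (distinct totals of non-folded players): 28, 89
Layer 1-28: 28 each from A, B, C, D, E = 28*5 = 140 chips; eligible A, B, D, E
Layer 29-89: B 61 + C 26 + D 61 + E 61 = 209 chips; eligible B, D, E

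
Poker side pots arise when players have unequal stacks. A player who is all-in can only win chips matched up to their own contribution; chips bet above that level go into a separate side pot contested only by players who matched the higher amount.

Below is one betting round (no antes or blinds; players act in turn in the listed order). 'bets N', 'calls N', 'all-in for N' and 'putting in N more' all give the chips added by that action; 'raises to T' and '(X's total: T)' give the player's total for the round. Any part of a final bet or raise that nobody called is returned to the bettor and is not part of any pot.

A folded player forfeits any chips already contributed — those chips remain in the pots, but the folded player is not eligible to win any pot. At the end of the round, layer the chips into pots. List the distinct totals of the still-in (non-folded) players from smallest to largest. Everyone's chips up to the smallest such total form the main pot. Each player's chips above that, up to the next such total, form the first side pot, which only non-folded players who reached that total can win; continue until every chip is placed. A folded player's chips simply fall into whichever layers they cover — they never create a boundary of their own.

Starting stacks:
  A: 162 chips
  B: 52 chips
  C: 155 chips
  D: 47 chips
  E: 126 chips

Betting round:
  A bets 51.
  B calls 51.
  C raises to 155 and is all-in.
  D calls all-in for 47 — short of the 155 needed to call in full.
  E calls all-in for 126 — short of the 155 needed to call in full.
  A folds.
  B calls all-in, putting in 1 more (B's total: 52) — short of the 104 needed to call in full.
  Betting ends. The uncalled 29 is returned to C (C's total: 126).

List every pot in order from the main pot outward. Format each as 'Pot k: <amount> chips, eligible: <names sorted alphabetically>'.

Contributions (after 29 returned to C): A=51, B=52, C=126, D=47, E=126
Folded: A
Pot levels (distinct totals of non-folded players): 47, 52, 126
Layer 1-47: 47 each from A, B, C, D, E = 47*5 = 235 chips; eligible B, C, D, E
Layer 48-52: A 4 + B 5 + C 5 + E 5 = 19 chips; eligible B, C, E
Layer 53-126: 74 each from C, E = 74*2 = 148 chips; eligible C, E

Pot 1: 235 chips, eligible: B, C, D, E
Pot 2: 19 chips, eligible: B, C, E
Pot 3: 148 chips, eligible: C, E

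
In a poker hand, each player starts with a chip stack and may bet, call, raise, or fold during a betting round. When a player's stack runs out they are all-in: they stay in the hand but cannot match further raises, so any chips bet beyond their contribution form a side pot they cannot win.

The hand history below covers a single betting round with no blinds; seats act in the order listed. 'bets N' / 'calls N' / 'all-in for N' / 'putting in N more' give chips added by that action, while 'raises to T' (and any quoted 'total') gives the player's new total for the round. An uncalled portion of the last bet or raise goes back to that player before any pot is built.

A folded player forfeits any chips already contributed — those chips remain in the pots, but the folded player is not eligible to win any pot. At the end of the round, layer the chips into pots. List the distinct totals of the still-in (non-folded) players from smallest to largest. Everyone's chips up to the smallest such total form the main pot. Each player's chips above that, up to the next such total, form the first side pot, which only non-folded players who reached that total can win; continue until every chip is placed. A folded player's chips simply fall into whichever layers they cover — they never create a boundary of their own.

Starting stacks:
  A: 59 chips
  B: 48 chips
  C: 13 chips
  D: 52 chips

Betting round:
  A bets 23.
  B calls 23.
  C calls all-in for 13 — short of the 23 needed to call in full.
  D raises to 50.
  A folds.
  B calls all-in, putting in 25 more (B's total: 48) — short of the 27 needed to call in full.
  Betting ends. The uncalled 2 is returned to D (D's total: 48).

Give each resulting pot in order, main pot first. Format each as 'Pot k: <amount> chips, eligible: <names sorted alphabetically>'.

Pot 1: 52 chips, eligible: B, C, D
Pot 2: 80 chips, eligible: B, D

Derivation:
Contributions (after 2 returned to D): A=23, B=48, C=13, D=48
Folded: A
Pot levels (distinct totals of non-folded players): 13, 48
Layer 1-13: 13 each from A, B, C, D = 13*4 = 52 chips; eligible B, C, D
Layer 14-48: A 10 + B 35 + D 35 = 80 chips; eligible B, D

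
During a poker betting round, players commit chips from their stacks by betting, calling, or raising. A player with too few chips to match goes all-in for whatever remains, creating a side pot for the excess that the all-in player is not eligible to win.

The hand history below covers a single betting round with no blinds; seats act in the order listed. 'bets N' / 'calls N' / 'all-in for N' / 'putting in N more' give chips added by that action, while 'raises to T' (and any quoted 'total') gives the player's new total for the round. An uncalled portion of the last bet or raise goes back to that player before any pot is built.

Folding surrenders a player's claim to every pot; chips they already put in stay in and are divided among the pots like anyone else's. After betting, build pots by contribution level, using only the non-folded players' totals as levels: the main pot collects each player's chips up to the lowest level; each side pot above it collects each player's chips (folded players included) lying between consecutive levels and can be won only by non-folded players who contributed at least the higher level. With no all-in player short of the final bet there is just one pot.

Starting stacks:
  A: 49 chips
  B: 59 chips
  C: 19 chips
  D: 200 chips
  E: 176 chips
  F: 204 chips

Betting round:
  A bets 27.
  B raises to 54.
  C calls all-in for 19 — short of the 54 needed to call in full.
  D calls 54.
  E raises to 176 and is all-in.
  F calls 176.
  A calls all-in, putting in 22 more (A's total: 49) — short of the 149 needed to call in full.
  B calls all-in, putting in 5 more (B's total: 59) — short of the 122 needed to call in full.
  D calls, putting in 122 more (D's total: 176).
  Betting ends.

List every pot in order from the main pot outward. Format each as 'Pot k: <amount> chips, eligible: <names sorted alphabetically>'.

Pot 1: 114 chips, eligible: A, B, C, D, E, F
Pot 2: 150 chips, eligible: A, B, D, E, F
Pot 3: 40 chips, eligible: B, D, E, F
Pot 4: 351 chips, eligible: D, E, F

Derivation:
Contributions: A=49, B=59, C=19, D=176, E=176, F=176
Pot levels (distinct totals of non-folded players): 19, 49, 59, 176
Layer 1-19: 19 each from A, B, C, D, E, F = 19*6 = 114 chips; eligible A, B, C, D, E, F
Layer 20-49: 30 each from A, B, D, E, F = 30*5 = 150 chips; eligible A, B, D, E, F
Layer 50-59: 10 each from B, D, E, F = 10*4 = 40 chips; eligible B, D, E, F
Layer 60-176: 117 each from D, E, F = 117*3 = 351 chips; eligible D, E, F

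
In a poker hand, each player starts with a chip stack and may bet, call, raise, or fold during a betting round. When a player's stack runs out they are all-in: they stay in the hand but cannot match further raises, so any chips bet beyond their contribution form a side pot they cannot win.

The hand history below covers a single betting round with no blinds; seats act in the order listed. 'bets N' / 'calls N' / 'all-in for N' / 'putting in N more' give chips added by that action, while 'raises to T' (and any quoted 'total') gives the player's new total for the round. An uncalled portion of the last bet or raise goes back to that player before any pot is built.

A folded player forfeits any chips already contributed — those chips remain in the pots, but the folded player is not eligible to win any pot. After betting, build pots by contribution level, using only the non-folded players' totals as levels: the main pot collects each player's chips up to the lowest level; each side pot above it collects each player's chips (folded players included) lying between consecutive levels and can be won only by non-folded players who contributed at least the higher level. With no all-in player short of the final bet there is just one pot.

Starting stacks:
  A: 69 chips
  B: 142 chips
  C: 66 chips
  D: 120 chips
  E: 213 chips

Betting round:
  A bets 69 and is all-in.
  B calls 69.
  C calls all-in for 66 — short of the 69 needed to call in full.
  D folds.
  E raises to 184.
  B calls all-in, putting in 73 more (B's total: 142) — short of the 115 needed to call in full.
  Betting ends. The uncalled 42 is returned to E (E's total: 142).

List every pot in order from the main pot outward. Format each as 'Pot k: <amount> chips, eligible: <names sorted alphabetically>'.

Pot 1: 264 chips, eligible: A, B, C, E
Pot 2: 9 chips, eligible: A, B, E
Pot 3: 146 chips, eligible: B, E

Derivation:
Contributions (after 42 returned to E): A=69, B=142, C=66, E=142
Folded: D
Pot levels (distinct totals of non-folded players): 66, 69, 142
Layer 1-66: 66 each from A, B, C, E = 66*4 = 264 chips; eligible A, B, C, E
Layer 67-69: 3 each from A, B, E = 3*3 = 9 chips; eligible A, B, E
Layer 70-142: 73 each from B, E = 73*2 = 146 chips; eligible B, E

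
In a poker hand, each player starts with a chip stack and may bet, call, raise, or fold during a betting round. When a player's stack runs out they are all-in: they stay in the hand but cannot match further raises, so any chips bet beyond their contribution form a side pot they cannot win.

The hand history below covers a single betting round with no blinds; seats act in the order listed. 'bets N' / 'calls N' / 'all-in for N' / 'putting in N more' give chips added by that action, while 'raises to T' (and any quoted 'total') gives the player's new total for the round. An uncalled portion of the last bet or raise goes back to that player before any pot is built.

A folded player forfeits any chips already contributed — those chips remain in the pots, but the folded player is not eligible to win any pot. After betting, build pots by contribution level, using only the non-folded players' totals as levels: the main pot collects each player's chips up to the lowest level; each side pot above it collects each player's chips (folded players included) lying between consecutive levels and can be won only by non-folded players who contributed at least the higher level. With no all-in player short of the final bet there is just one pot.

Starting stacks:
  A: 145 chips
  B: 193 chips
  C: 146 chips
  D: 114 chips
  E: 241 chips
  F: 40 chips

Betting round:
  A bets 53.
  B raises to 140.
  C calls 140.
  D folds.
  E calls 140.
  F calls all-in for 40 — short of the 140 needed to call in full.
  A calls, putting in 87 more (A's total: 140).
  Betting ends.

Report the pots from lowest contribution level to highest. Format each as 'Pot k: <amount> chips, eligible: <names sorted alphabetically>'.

Pot 1: 200 chips, eligible: A, B, C, E, F
Pot 2: 400 chips, eligible: A, B, C, E

Derivation:
Contributions: A=140, B=140, C=140, E=140, F=40
Folded: D
Pot levels (distinct totals of non-folded players): 40, 140
Layer 1-40: 40 each from A, B, C, E, F = 40*5 = 200 chips; eligible A, B, C, E, F
Layer 41-140: 100 each from A, B, C, E = 100*4 = 400 chips; eligible A, B, C, E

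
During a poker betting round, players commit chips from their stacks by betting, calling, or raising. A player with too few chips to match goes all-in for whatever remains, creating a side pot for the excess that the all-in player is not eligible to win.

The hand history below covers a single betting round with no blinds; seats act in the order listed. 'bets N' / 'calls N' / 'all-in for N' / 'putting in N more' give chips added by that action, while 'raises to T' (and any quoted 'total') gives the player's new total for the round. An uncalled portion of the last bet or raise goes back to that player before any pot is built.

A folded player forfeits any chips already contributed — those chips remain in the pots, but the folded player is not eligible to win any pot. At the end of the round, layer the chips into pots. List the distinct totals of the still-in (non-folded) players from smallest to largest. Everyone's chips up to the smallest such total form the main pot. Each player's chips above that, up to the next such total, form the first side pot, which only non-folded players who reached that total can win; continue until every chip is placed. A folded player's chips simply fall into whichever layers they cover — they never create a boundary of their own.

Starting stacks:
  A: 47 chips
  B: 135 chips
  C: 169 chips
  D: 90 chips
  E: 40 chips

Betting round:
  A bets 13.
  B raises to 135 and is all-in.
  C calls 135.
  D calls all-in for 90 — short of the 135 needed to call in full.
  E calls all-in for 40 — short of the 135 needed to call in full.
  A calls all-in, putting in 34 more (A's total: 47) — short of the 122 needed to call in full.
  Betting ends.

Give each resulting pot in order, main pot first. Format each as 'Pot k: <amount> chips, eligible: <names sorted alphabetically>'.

Pot 1: 200 chips, eligible: A, B, C, D, E
Pot 2: 28 chips, eligible: A, B, C, D
Pot 3: 129 chips, eligible: B, C, D
Pot 4: 90 chips, eligible: B, C

Derivation:
Contributions: A=47, B=135, C=135, D=90, E=40
Pot levels (distinct totals of non-folded players): 40, 47, 90, 135
Layer 1-40: 40 each from A, B, C, D, E = 40*5 = 200 chips; eligible A, B, C, D, E
Layer 41-47: 7 each from A, B, C, D = 7*4 = 28 chips; eligible A, B, C, D
Layer 48-90: 43 each from B, C, D = 43*3 = 129 chips; eligible B, C, D
Layer 91-135: 45 each from B, C = 45*2 = 90 chips; eligible B, C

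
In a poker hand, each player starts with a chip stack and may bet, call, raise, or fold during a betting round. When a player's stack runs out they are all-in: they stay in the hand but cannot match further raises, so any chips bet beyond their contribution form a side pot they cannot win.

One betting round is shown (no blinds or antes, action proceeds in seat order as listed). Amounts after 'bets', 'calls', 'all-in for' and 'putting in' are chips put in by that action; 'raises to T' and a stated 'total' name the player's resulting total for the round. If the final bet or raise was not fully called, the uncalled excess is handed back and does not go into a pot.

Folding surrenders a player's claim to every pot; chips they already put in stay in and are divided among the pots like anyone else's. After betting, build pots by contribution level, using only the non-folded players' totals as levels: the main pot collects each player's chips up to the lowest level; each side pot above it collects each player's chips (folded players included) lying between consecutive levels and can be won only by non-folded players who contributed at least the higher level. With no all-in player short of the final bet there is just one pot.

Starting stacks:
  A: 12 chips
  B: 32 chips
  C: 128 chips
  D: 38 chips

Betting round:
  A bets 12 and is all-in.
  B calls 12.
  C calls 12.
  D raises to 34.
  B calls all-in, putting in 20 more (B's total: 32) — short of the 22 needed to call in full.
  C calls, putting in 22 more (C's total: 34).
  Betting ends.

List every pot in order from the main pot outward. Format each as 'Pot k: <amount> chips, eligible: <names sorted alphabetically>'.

Pot 1: 48 chips, eligible: A, B, C, D
Pot 2: 60 chips, eligible: B, C, D
Pot 3: 4 chips, eligible: C, D

Derivation:
Contributions: A=12, B=32, C=34, D=34
Pot levels (distinct totals of non-folded players): 12, 32, 34
Layer 1-12: 12 each from A, B, C, D = 12*4 = 48 chips; eligible A, B, C, D
Layer 13-32: 20 each from B, C, D = 20*3 = 60 chips; eligible B, C, D
Layer 33-34: 2 each from C, D = 2*2 = 4 chips; eligible C, D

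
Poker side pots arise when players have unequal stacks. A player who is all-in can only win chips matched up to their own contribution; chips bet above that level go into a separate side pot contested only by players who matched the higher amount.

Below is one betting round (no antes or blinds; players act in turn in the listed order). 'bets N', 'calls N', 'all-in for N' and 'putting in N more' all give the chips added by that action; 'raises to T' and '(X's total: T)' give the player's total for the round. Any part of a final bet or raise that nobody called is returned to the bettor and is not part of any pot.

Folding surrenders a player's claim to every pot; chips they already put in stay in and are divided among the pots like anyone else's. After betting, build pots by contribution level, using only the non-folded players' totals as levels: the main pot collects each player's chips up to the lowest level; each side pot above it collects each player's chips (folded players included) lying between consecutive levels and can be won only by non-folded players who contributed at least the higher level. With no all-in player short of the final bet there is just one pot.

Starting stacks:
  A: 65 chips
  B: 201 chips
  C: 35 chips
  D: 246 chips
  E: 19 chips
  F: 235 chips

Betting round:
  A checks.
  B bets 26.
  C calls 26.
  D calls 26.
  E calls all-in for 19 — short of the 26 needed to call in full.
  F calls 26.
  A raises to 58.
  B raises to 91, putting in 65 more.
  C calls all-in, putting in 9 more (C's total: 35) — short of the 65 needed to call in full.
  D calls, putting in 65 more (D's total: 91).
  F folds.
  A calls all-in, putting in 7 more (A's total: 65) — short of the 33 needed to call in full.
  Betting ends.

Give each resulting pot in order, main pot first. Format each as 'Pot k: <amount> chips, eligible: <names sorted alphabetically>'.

Pot 1: 114 chips, eligible: A, B, C, D, E
Pot 2: 71 chips, eligible: A, B, C, D
Pot 3: 90 chips, eligible: A, B, D
Pot 4: 52 chips, eligible: B, D

Derivation:
Contributions: A=65, B=91, C=35, D=91, E=19, F=26
Folded: F
Pot levels (distinct totals of non-folded players): 19, 35, 65, 91
Layer 1-19: 19 each from A, B, C, D, E, F = 19*6 = 114 chips; eligible A, B, C, D, E
Layer 20-35: A 16 + B 16 + C 16 + D 16 + F 7 = 71 chips; eligible A, B, C, D
Layer 36-65: 30 each from A, B, D = 30*3 = 90 chips; eligible A, B, D
Layer 66-91: 26 each from B, D = 26*2 = 52 chips; eligible B, D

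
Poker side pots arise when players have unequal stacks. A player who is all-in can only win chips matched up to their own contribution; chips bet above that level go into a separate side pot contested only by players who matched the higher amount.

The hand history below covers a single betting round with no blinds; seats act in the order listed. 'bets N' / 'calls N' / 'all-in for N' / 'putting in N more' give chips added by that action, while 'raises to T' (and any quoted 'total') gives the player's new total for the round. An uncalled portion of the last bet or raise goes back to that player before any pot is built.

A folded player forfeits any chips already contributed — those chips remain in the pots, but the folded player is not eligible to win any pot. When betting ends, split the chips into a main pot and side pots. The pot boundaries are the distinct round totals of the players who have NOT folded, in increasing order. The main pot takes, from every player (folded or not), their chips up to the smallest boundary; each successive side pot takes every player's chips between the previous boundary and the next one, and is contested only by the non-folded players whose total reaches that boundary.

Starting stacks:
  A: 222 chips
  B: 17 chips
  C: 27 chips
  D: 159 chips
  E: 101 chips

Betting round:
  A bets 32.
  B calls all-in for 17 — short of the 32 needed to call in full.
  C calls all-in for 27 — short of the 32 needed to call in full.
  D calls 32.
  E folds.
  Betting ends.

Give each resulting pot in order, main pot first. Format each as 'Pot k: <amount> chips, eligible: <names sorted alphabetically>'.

Contributions: A=32, B=17, C=27, D=32
Folded: E
Pot levels (distinct totals of non-folded players): 17, 27, 32
Layer 1-17: 17 each from A, B, C, D = 17*4 = 68 chips; eligible A, B, C, D
Layer 18-27: 10 each from A, C, D = 10*3 = 30 chips; eligible A, C, D
Layer 28-32: 5 each from A, D = 5*2 = 10 chips; eligible A, D

Pot 1: 68 chips, eligible: A, B, C, D
Pot 2: 30 chips, eligible: A, C, D
Pot 3: 10 chips, eligible: A, D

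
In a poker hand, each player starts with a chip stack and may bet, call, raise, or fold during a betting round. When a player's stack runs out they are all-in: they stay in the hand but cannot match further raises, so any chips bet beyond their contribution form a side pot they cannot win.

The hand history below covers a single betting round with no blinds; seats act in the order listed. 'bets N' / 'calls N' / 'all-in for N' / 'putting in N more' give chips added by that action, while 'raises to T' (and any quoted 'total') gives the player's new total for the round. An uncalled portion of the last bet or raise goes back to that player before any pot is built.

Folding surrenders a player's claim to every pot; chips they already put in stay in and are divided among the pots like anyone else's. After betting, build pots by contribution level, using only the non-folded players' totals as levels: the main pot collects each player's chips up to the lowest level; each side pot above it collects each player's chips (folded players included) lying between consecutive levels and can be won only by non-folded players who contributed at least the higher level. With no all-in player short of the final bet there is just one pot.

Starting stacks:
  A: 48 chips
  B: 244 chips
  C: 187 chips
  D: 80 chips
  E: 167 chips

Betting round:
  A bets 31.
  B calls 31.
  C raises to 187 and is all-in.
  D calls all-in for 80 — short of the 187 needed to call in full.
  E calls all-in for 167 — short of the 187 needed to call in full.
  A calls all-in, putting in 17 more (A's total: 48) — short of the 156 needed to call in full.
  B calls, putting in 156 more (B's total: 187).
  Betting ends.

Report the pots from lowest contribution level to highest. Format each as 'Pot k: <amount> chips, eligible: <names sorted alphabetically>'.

Contributions: A=48, B=187, C=187, D=80, E=167
Pot levels (distinct totals of non-folded players): 48, 80, 167, 187
Layer 1-48: 48 each from A, B, C, D, E = 48*5 = 240 chips; eligible A, B, C, D, E
Layer 49-80: 32 each from B, C, D, E = 32*4 = 128 chips; eligible B, C, D, E
Layer 81-167: 87 each from B, C, E = 87*3 = 261 chips; eligible B, C, E
Layer 168-187: 20 each from B, C = 20*2 = 40 chips; eligible B, C

Pot 1: 240 chips, eligible: A, B, C, D, E
Pot 2: 128 chips, eligible: B, C, D, E
Pot 3: 261 chips, eligible: B, C, E
Pot 4: 40 chips, eligible: B, C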